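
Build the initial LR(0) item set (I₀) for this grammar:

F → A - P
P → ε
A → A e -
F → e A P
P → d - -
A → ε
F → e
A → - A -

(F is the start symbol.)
First, augment the grammar with F' → F
I₀ = CLOSURE({ [F' → . F] }):
  [F' → . F] has the dot before F: add [F → . A - P], [F → . e A P], [F → . e]
  [F → . A - P] has the dot before A: add [A → . A e -], [A → .], [A → . - A -]
No further items can be added.

I₀ = { [A → . - A -], [A → . A e -], [A → .], [F → . A - P], [F → . e A P], [F → . e], [F' → . F] }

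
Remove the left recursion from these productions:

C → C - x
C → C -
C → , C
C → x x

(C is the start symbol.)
C is directly left-recursive. The standard transformation for
  A → A α₁ | ... | A α_m | β₁ | ... | β_n
is
  A  → β₁ A' | ... | β_n A'
  A' → α₁ A' | ... | α_m A' | ε

C → , C becomes C → , C C'
C → x x becomes C → x x C'
C → C - x becomes C' → - x C'
C → C - becomes C' → - C'
Add C' → ε

Resulting grammar:
C → , C C'
C → x x C'
C' → - x C'
C' → - C'
C' → ε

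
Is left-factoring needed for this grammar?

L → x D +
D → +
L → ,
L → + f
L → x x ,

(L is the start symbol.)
Left-factoring is needed when two productions for the same non-terminal
share a common prefix on the right-hand side.

Productions for L:
  L → x D +
  L → ,
  L → + f
  L → x x ,

Found common prefix 'x' in productions for L

Answer: Yes, L has productions with common prefix 'x'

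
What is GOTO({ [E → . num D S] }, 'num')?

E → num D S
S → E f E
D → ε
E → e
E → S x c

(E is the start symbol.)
GOTO(I, 'num') = CLOSURE({ [A → αX.β] : [A → α.Xβ] ∈ I, X = 'num' })

Items with dot before 'num', with the dot advanced:
  [E → . num D S] → [E → num . D S]
Closure of the advanced items:
  [E → num . D S] has the dot before D: add [D → .]

GOTO = { [D → .], [E → num . D S] }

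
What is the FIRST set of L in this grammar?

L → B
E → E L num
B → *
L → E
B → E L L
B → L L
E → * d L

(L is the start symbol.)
{ '*' }

To compute FIRST(L), examine every production with L on the left-hand side, reading each right-hand side left to right until a non-nullable symbol is reached.

FIRST sets of the other non-terminals involved (by the same procedure, iterated to a fixed point):
  FIRST(B) = { '*' }
  FIRST(E) = { '*' }

From L → B:
  - B is a non-terminal: add FIRST(B) \ {ε} = { '*' }
    B is not nullable, so stop
From L → E:
  - E is a non-terminal: add FIRST(E) \ {ε} = { '*' }
    E is not nullable, so stop

Collecting: FIRST(L) = { '*' }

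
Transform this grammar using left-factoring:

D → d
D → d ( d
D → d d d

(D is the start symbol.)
D → d D'
D' → ε
D' → ( d
D' → d d

Left-factoring transforms A → αβ₁ | αβ₂ into A → αA' and A' → β₁ | β₂
(α is the longest common prefix among the alternatives). Repeat until
no nonterminal has two alternatives with a common prefix.

Round 1: D has alternatives sharing prefix 'd'. Introduce D': D → d D'
  Add: D' → ε
  Add: D' → ( d
  Add: D' → d d

No remaining common prefixes — done.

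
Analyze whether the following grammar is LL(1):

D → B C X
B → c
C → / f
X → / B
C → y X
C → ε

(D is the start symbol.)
No. Predict set conflict for C: { '/' }

A grammar is LL(1) if for each non-terminal N with multiple productions, the predict sets of those productions are pairwise disjoint, where PREDICT(N → α) = (FIRST(α) \ {ε}) ∪ (FOLLOW(N) if α ⇒* ε).

Relevant sets:
  FOLLOW(C) = { '/' }

For C:
  PREDICT(C → '/' f) = { '/' }
  PREDICT(C → y X) = { 'y' }
  PREDICT(C → ε) = { '/' }
D, B, X have a single production, so nothing to check there.

Conflict found: Predict set conflict for C: { '/' }
The grammar is NOT LL(1).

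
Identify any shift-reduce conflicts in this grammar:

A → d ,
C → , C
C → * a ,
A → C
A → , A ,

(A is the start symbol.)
Augment with A' → A and build the canonical LR(0) collection (I0 = CLOSURE({[A' → . A]}), then GOTO on every symbol after a dot until no new states appear). It has 12 states:
  I0: { [A → . , A ,], [A → . C], [A → . d ,], [A' → . A], [C → . * a ,], [C → . , C] }  — shift
  I1: { [C → * . a ,] }  — shift
  I2: { [A → , . A ,], [A → . , A ,], [A → . C], [A → . d ,], [C → , . C], [C → . * a ,], [C → . , C] }  — shift
  I3: { [A' → A .] }  — accept
  I4: { [A → C .] }  — reduce
  I5: { [A → d . ,] }  — shift
  I6: { [A → d , .] }  — reduce
  I7: { [A → , A . ,] }  — shift
  I8: { [A → C .], [C → , C .] }  — 2 reduces
  I9: { [A → , A , .] }  — reduce
  I10: { [C → * a . ,] }  — shift
  I11: { [C → * a , .] }  — reduce

No state contains both a complete item and a shift item.

Answer: No shift-reduce conflicts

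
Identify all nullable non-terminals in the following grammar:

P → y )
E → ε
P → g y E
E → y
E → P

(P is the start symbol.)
A non-terminal is nullable if it can derive ε (the empty string): either it has an ε-production, or it has a production whose right-hand side consists entirely of nullable non-terminals.

ε-productions: E → ε
So E is immediately nullable.
No further non-terminal can be added: every production for the remaining non-terminals contains a terminal or a non-nullable non-terminal.
Nullable = { 'E' }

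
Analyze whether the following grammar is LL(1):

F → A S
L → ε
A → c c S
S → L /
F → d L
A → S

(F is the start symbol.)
A grammar is LL(1) if for each non-terminal N with multiple productions, the predict sets of those productions are pairwise disjoint, where PREDICT(N → α) = (FIRST(α) \ {ε}) ∪ (FOLLOW(N) if α ⇒* ε).

Relevant sets:
  FIRST(A) = { '/', 'c' }
  FIRST(S) = { '/' }

For F:
  PREDICT(F → A S) = { '/', 'c' }
  PREDICT(F → d L) = { 'd' }
For A:
  PREDICT(A → c c S) = { 'c' }
  PREDICT(A → S) = { '/' }
L, S have a single production, so nothing to check there.

All predict sets are disjoint. The grammar IS LL(1).

Answer: Yes, the grammar is LL(1).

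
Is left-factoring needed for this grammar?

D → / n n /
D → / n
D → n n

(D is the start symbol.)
Left-factoring is needed when two productions for the same non-terminal
share a common prefix on the right-hand side.

Productions for D:
  D → / n n /
  D → / n
  D → n n

Found common prefix '/ n' in productions for D

Answer: Yes, D has productions with common prefix '/ n'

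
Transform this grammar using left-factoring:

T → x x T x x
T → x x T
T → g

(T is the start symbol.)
T → x x T T'
T' → x x
T' → ε
T → g

Left-factoring transforms A → αβ₁ | αβ₂ into A → αA' and A' → β₁ | β₂
(α is the longest common prefix among the alternatives). Repeat until
no nonterminal has two alternatives with a common prefix.

Round 1: T has alternatives sharing prefix 'x x T'. Introduce T': T → x x T T'
  Add: T' → x x
  Add: T' → ε

No remaining common prefixes — done.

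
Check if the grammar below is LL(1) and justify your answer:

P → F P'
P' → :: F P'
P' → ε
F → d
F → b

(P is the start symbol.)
Yes, the grammar is LL(1).

A grammar is LL(1) if for each non-terminal N with multiple productions, the predict sets of those productions are pairwise disjoint, where PREDICT(N → α) = (FIRST(α) \ {ε}) ∪ (FOLLOW(N) if α ⇒* ε).

Relevant sets:
  FOLLOW(P') = { $ }

For P':
  PREDICT(P' → :: F P') = { '::' }
  PREDICT(P' → ε) = { $ }
For F:
  PREDICT(F → d) = { 'd' }
  PREDICT(F → b) = { 'b' }
P has a single production, so nothing to check there.

All predict sets are disjoint. The grammar IS LL(1).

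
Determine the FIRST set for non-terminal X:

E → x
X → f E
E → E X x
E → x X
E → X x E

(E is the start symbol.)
{ 'f' }

To compute FIRST(X), examine every production with X on the left-hand side, reading each right-hand side left to right until a non-nullable symbol is reached.

From X → f E:
  - f is a terminal: add 'f' and stop

Collecting: FIRST(X) = { 'f' }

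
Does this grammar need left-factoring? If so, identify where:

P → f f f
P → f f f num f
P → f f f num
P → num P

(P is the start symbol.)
Left-factoring is needed when two productions for the same non-terminal
share a common prefix on the right-hand side.

Productions for P:
  P → f f f
  P → f f f num f
  P → f f f num
  P → num P

Found common prefix 'f f f' in productions for P

Answer: Yes, P has productions with common prefix 'f f f'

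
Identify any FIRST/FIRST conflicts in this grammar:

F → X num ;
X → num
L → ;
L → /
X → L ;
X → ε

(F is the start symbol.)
No FIRST/FIRST conflicts.

A FIRST/FIRST conflict occurs when two productions N → α and N → β for the same non-terminal have FIRST(α) ∩ FIRST(β) ≠ ∅ (with ε ∈ FIRST of a nullable right-hand side, so two nullable alternatives also conflict).

FIRST sets of the non-terminals at (or reachable through a nullable prefix from) the front of some alternative:
  FIRST(L) = { '/', ';' }

Productions for X:
  X → num: FIRST = { 'num' }
  X → L ;: FIRST = { '/', ';' }
  X → ε: FIRST = { ε }
Productions for L:
  L → ;: FIRST = { ';' }
  L → /: FIRST = { '/' }
F has only one production, so no FIRST/FIRST conflict is possible there.

All alternatives of each non-terminal have pairwise disjoint FIRST sets.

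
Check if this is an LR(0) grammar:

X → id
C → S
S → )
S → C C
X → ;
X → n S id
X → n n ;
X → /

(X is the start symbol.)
A grammar is LR(0) if no state in the canonical LR(0) collection has:
  - both a shift item (dot before a terminal) and a complete item (shift-reduce conflict), or
  - two or more complete items (reduce-reduce conflict; the accept item [X' → X .] counts as a complete item here).

Augment with X' → X and build the canonical LR(0) collection (I0 = CLOSURE({[X' → . X]}), then GOTO on every symbol after a dot until no new states appear). It has 14 states:
  I0: { [X → . /], [X → . ;], [X → . id], [X → . n S id], [X → . n n ;], [X' → . X] }  — shift
  I1: { [X → / .] }  — reduce
  I2: { [X → ; .] }  — reduce
  I3: { [X' → X .] }  — accept
  I4: { [X → id .] }  — reduce
  I5: { [C → . S], [S → . )], [S → . C C], [X → n . S id], [X → n . n ;] }  — shift
  I6: { [S → ) .] }  — reduce
  I7: { [C → . S], [S → . )], [S → . C C], [S → C . C] }  — shift
  I8: { [C → S .], [X → n S . id] }  — shift, reduce
  I9: { [X → n n . ;] }  — shift
  I10: { [X → n n ; .] }  — reduce
  I11: { [X → n S id .] }  — reduce
  I12: { [C → . S], [S → . )], [S → . C C], [S → C . C], [S → C C .] }  — shift, reduce
  I13: { [C → S .] }  — reduce

Conflict in state I8:
  Shift-reduce conflict between [C → S .] and [X → n S . id]
So the grammar is NOT LR(0).

Answer: No. Shift-reduce conflict between [C → S .] and [X → n S . id]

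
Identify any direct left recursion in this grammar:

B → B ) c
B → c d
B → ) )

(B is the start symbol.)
Yes, B is left-recursive

B → B ) c: LEFT RECURSIVE (starts with B)
B → c d: starts with c
B → ) ): starts with ')'

The grammar has direct left recursion on: B.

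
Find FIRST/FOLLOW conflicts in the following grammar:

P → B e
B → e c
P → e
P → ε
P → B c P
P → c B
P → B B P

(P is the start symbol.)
Nullable non-terminals: P.
FIRST sets used below: FIRST(B) = { 'e' }

P: nullable alternative(s) P → ε; FOLLOW(P) = { $ }
  P → B e: FIRST \ {ε} = { 'e' } — disjoint from FOLLOW(P)
  P → e: FIRST \ {ε} = { 'e' } — disjoint from FOLLOW(P)
  P → ε: FIRST \ {ε} = { } — this is the only nullable alternative, skip
  P → B c P: FIRST \ {ε} = { 'e' } — disjoint from FOLLOW(P)
  P → c B: FIRST \ {ε} = { 'c' } — disjoint from FOLLOW(P)
  P → B B P: FIRST \ {ε} = { 'e' } — disjoint from FOLLOW(P)

B has no nullable alternative, so no FIRST/FOLLOW check is needed there.

No FIRST/FOLLOW conflicts found.

Answer: No FIRST/FOLLOW conflicts.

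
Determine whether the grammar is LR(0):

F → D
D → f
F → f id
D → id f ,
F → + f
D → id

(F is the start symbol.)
No. Shift-reduce conflict between [D → f .] and [F → f . id]

Augment with F' → F and build the canonical LR(0) collection (I0 = CLOSURE({[F' → . F]}), then GOTO on every symbol after a dot until no new states appear). It has 10 states:
  I0: { [D → . f], [D → . id f ,], [D → . id], [F → . + f], [F → . D], [F → . f id], [F' → . F] }  — shift
  I1: { [F → + . f] }  — shift
  I2: { [F → D .] }  — reduce
  I3: { [F' → F .] }  — accept
  I4: { [D → f .], [F → f . id] }  — shift, reduce
  I5: { [D → id . f ,], [D → id .] }  — shift, reduce
  I6: { [D → id f . ,] }  — shift
  I7: { [D → id f , .] }  — reduce
  I8: { [F → f id .] }  — reduce
  I9: { [F → + f .] }  — reduce

Conflict in state I4:
  Shift-reduce conflict between [D → f .] and [F → f . id]
So the grammar is NOT LR(0).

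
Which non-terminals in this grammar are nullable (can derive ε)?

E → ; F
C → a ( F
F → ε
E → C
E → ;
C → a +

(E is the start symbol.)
{ 'F' }

ε-productions: F → ε
So F is immediately nullable.
No further non-terminal can be added: every production for the remaining non-terminals contains a terminal or a non-nullable non-terminal.
Nullable = { 'F' }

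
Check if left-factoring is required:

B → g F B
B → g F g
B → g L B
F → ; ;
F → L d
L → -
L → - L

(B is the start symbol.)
Yes, B has productions with common prefix 'g'; L has productions with common prefix '-'

Left-factoring is needed when two productions for the same non-terminal
share a common prefix on the right-hand side.

Productions for B:
  B → g F B
  B → g F g
  B → g L B
Productions for F:
  F → ; ;
  F → L d
Productions for L:
  L → -
  L → - L

Found common prefix 'g' in productions for B
Found common prefix '-' in productions for L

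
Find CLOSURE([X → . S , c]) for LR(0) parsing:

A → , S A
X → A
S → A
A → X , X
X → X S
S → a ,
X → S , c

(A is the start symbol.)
To compute CLOSURE, for each item [A → α.Bβ] where B is a non-terminal, add [B → .γ] for all productions B → γ; repeat for the newly added items until nothing changes.

Start with: [X → . S , c]
  [X → . S , c] has the dot before S: add [S → . A], [S → . a ,]
  [S → . A] has the dot before A: add [A → . , S A], [A → . X , X]
  [A → . X , X] has the dot before X: add [X → . A], [X → . X S]
No further items can be added.

CLOSURE = { [A → . , S A], [A → . X , X], [S → . A], [S → . a ,], [X → . A], [X → . S , c], [X → . X S] }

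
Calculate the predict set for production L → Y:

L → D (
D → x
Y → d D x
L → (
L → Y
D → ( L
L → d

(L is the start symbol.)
PREDICT(L → Y) = (FIRST(RHS) \ {ε}) ∪ (FOLLOW(L) if ε ∈ FIRST(RHS), i.e. RHS ⇒* ε)
FIRST(Y) = { 'd' }
FIRST(Y) = { 'd' }
ε ∉ FIRST(Y), so FOLLOW(L) is not added.
PREDICT(L → Y) = { 'd' }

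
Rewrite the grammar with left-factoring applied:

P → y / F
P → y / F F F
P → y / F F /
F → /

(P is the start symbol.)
P → y / F P'
P' → ε
P' → F P''
P'' → F
P'' → /
F → /

Left-factoring transforms A → αβ₁ | αβ₂ into A → αA' and A' → β₁ | β₂
(α is the longest common prefix among the alternatives). Repeat until
no nonterminal has two alternatives with a common prefix.

Round 1: P has alternatives sharing prefix 'y / F'. Introduce P': P → y / F P'
  Add: P' → ε
  Add: P' → F F
  Add: P' → F /

Round 2: P' has alternatives sharing prefix 'F'. Introduce P'': P' → F P''
  Add: P'' → F
  Add: P'' → /

No remaining common prefixes — done.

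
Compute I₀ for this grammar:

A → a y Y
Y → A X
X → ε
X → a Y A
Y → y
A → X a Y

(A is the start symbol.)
First, augment the grammar with A' → A
I₀ = CLOSURE({ [A' → . A] }):
  [A' → . A] has the dot before A: add [A → . a y Y], [A → . X a Y]
  [A → . X a Y] has the dot before X: add [X → .], [X → . a Y A]
No further items can be added.

I₀ = { [A → . X a Y], [A → . a y Y], [A' → . A], [X → . a Y A], [X → .] }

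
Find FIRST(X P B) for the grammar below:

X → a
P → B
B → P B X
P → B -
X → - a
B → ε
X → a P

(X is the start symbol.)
{ '-', 'a' }

FIRST sets of the non-terminals involved (from the grammar, by fixed-point iteration):
  FIRST(X) = { '-', 'a' }

To compute FIRST(X P B), process the symbols left to right:
Symbol X is a non-terminal. Add FIRST(X) \ {ε} = { '-', 'a' }
X is not nullable (ε ∉ FIRST(X)), so stop here.
FIRST(X P B) = { '-', 'a' }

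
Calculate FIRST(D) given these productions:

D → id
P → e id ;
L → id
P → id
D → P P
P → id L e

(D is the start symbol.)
{ 'e', 'id' }

FIRST sets of the other non-terminals involved (by the same procedure, iterated to a fixed point):
  FIRST(P) = { 'e', 'id' }

From D → id:
  - id is a terminal: add 'id' and stop
From D → P P:
  - P is a non-terminal: add FIRST(P) \ {ε} = { 'e', 'id' }
    P is not nullable, so stop

Collecting: FIRST(D) = { 'e', 'id' }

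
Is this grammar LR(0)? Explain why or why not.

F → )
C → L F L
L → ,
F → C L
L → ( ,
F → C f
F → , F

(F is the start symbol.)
A grammar is LR(0) if no state in the canonical LR(0) collection has:
  - both a shift item (dot before a terminal) and a complete item (shift-reduce conflict), or
  - two or more complete items (reduce-reduce conflict; the accept item [F' → F .] counts as a complete item here).

Augment with F' → F and build the canonical LR(0) collection (I0 = CLOSURE({[F' → . F]}), then GOTO on every symbol after a dot until no new states appear). It has 14 states:
  I0: { [C → . L F L], [F → . )], [F → . , F], [F → . C L], [F → . C f], [F' → . F], [L → . ( ,], [L → . ,] }  — shift
  I1: { [L → ( . ,] }  — shift
  I2: { [F → ) .] }  — reduce
  I3: { [C → . L F L], [F → , . F], [F → . )], [F → . , F], [F → . C L], [F → . C f], [L → , .], [L → . ( ,], [L → . ,] }  — shift, reduce
  I4: { [F → C . L], [F → C . f], [L → . ( ,], [L → . ,] }  — shift
  I5: { [F' → F .] }  — accept
  I6: { [C → . L F L], [C → L . F L], [F → . )], [F → . , F], [F → . C L], [F → . C f], [L → . ( ,], [L → . ,] }  — shift
  I7: { [C → L F . L], [L → . ( ,], [L → . ,] }  — shift
  I8: { [L → , .] }  — reduce
  I9: { [C → L F L .] }  — reduce
  I10: { [F → C L .] }  — reduce
  I11: { [F → C f .] }  — reduce
  I12: { [F → , F .] }  — reduce
  I13: { [L → ( , .] }  — reduce

Conflict in state I3:
  Shift-reduce conflict between [L → , .] and [F → . )]
So the grammar is NOT LR(0).

Answer: No. Shift-reduce conflict between [L → , .] and [F → . )]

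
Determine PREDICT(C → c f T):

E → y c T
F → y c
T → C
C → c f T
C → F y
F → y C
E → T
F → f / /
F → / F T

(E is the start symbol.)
{ 'c' }

PREDICT(C → c f T) = (FIRST(RHS) \ {ε}) ∪ (FOLLOW(C) if ε ∈ FIRST(RHS), i.e. RHS ⇒* ε)
FIRST(c f T) = { 'c' }
ε ∉ FIRST(c f T), so FOLLOW(C) is not added.
PREDICT(C → c f T) = { 'c' }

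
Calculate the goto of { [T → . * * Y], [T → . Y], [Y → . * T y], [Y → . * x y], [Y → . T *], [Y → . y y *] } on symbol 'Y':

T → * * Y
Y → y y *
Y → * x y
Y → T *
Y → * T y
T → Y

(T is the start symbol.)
{ [T → Y .] }

GOTO(I, 'Y') = CLOSURE({ [A → αX.β] : [A → α.Xβ] ∈ I, X = 'Y' })

Items with dot before 'Y', with the dot advanced:
  [T → . Y] → [T → Y .]
Closure adds nothing (no advanced item has the dot before a non-terminal).

GOTO = { [T → Y .] }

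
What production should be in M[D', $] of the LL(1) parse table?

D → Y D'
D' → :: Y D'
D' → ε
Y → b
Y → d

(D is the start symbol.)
D' → ε

To find M[D', $], we find productions for D' where $ is in the predict set (PREDICT(N → α) = (FIRST(α) \ {ε}) ∪ (FOLLOW(N) if α ⇒* ε)).

Relevant sets:
  FOLLOW(D') = { $ }

D' → :: Y D': PREDICT = { '::' }
D' → ε: PREDICT = { $ }
  $ is in predict set, so this production goes in M[D', $]

M[D', $] = D' → ε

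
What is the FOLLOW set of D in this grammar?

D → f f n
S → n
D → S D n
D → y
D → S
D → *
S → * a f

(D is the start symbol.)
{ $, 'n' }

To compute FOLLOW(D), find every occurrence of D on a right-hand side N → α D β: add FIRST(β) \ {ε}, and if β is empty or nullable also add FOLLOW(N). Iterate to a fixed point.

D is the start symbol, so $ ∈ FOLLOW(D).
In D → S D n: D is followed by n, add FIRST(n) \ {ε} = { 'n' }

Taking the union: FOLLOW(D) = { $, 'n' }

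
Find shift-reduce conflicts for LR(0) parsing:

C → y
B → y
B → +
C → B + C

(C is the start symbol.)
No shift-reduce conflicts

A shift-reduce conflict occurs when an LR(0) state has both:
  - a complete (reduce) item [A → α .] (dot at the end), and
  - a shift item [B → β . c γ] (dot before a terminal).

Augment with C' → C and build the canonical LR(0) collection (I0 = CLOSURE({[C' → . C]}), then GOTO on every symbol after a dot until no new states appear). It has 7 states:
  I0: { [B → . +], [B → . y], [C → . B + C], [C → . y], [C' → . C] }  — shift
  I1: { [B → + .] }  — reduce
  I2: { [C → B . + C] }  — shift
  I3: { [C' → C .] }  — accept
  I4: { [B → y .], [C → y .] }  — 2 reduces
  I5: { [B → . +], [B → . y], [C → . B + C], [C → . y], [C → B + . C] }  — shift
  I6: { [C → B + C .] }  — reduce

No state contains both a complete item and a shift item.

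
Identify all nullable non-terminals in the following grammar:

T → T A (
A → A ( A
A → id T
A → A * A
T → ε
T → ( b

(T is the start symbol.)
A non-terminal is nullable if it can derive ε (the empty string): either it has an ε-production, or it has a production whose right-hand side consists entirely of nullable non-terminals.

ε-productions: T → ε
So T is immediately nullable.
No further non-terminal can be added: every production for the remaining non-terminals contains a terminal or a non-nullable non-terminal.
Nullable = { 'T' }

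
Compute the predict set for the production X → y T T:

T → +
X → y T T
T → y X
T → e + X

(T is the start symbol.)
PREDICT(X → y T T) = (FIRST(RHS) \ {ε}) ∪ (FOLLOW(X) if ε ∈ FIRST(RHS), i.e. RHS ⇒* ε)
FIRST(y T T) = { 'y' }
ε ∉ FIRST(y T T), so FOLLOW(X) is not added.
PREDICT(X → y T T) = { 'y' }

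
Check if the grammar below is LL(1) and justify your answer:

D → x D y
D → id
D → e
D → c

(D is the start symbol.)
A grammar is LL(1) if for each non-terminal N with multiple productions, the predict sets of those productions are pairwise disjoint, where PREDICT(N → α) = (FIRST(α) \ {ε}) ∪ (FOLLOW(N) if α ⇒* ε).

For D:
  PREDICT(D → x D y) = { 'x' }
  PREDICT(D → id) = { 'id' }
  PREDICT(D → e) = { 'e' }
  PREDICT(D → c) = { 'c' }

All predict sets are disjoint. The grammar IS LL(1).

Answer: Yes, the grammar is LL(1).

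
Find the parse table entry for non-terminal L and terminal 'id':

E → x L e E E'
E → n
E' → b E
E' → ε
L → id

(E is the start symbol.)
To find M[L, 'id'], we find productions for L where 'id' is in the predict set (PREDICT(N → α) = (FIRST(α) \ {ε}) ∪ (FOLLOW(N) if α ⇒* ε)).

L → id: PREDICT = { 'id' }
  'id' is in predict set, so this production goes in M[L, 'id']

M[L, 'id'] = L → id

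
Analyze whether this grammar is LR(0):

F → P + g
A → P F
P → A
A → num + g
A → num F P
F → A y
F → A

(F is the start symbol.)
Augment with F' → F and build the canonical LR(0) collection (I0 = CLOSURE({[F' → . F]}), then GOTO on every symbol after a dot until no new states appear). It has 14 states:
  I0: { [A → . P F], [A → . num + g], [A → . num F P], [F → . A y], [F → . A], [F → . P + g], [F' → . F], [P → . A] }  — shift
  I1: { [F → A . y], [F → A .], [P → A .] }  — shift, 2 reduces
  I2: { [F' → F .] }  — accept
  I3: { [A → . P F], [A → . num + g], [A → . num F P], [A → P . F], [F → . A y], [F → . A], [F → . P + g], [F → P . + g], [P → . A] }  — shift
  I4: { [A → . P F], [A → . num + g], [A → . num F P], [A → num . + g], [A → num . F P], [F → . A y], [F → . A], [F → . P + g], [P → . A] }  — shift
  I5: { [A → num + . g] }  — shift
  I6: { [A → . P F], [A → . num + g], [A → . num F P], [A → num F . P], [P → . A] }  — shift
  I7: { [P → A .] }  — reduce
  I8: { [A → . P F], [A → . num + g], [A → . num F P], [A → P . F], [A → num F P .], [F → . A y], [F → . A], [F → . P + g], [P → . A] }  — shift, reduce
  I9: { [A → P F .] }  — reduce
  I10: { [A → num + g .] }  — reduce
  I11: { [F → P + . g] }  — shift
  I12: { [F → P + g .] }  — reduce
  I13: { [F → A y .] }  — reduce

Conflict in state I1:
  Shift-reduce conflict between [F → A .] and [F → A . y]
So the grammar is NOT LR(0).

Answer: No. Shift-reduce conflict between [F → A .] and [F → A . y]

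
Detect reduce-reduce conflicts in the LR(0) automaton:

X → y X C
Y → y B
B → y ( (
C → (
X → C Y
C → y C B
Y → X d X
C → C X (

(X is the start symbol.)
Augment with X' → X and build the canonical LR(0) collection (I0 = CLOSURE({[X' → . X]}), then GOTO on every symbol after a dot until no new states appear). It has 23 states:
  I0: { [C → . (], [C → . C X (], [C → . y C B], [X → . C Y], [X → . y X C], [X' → . X] }  — shift
  I1: { [C → ( .] }  — reduce
  I2: { [C → . (], [C → . C X (], [C → . y C B], [C → C . X (], [X → . C Y], [X → . y X C], [X → C . Y], [Y → . X d X], [Y → . y B] }  — shift
  I3: { [X' → X .] }  — accept
  I4: { [C → . (], [C → . C X (], [C → . y C B], [C → y . C B], [X → . C Y], [X → . y X C], [X → y . X C] }  — shift
  I5: { [B → . y ( (], [C → . (], [C → . C X (], [C → . y C B], [C → C . X (], [C → y C . B], [X → . C Y], [X → . y X C], [X → C . Y], [Y → . X d X], [Y → . y B] }  — shift
  I6: { [C → . (], [C → . C X (], [C → . y C B], [X → y X . C] }  — shift
  I7: { [C → . (], [C → . C X (], [C → . y C B], [C → C . X (], [X → . C Y], [X → . y X C], [X → y X C .] }  — shift, reduce
  I8: { [C → . (], [C → . C X (], [C → . y C B], [C → y . C B] }  — shift
  I9: { [B → . y ( (], [C → . (], [C → . C X (], [C → . y C B], [C → C . X (], [C → y C . B], [X → . C Y], [X → . y X C] }  — shift
  I10: { [C → y C B .] }  — reduce
  I11: { [C → C X . (] }  — shift
  I12: { [B → y . ( (], [C → . (], [C → . C X (], [C → . y C B], [C → y . C B], [X → . C Y], [X → . y X C], [X → y . X C] }  — shift
  I13: { [B → y ( . (], [C → ( .] }  — shift, reduce
  I14: { [B → y ( ( .] }  — reduce
  I15: { [C → C X ( .] }  — reduce
  I16: { [C → C X . (], [Y → X . d X] }  — shift
  I17: { [X → C Y .] }  — reduce
  I18: { [B → . y ( (], [B → y . ( (], [C → . (], [C → . C X (], [C → . y C B], [C → y . C B], [X → . C Y], [X → . y X C], [X → y . X C], [Y → y . B] }  — shift
  I19: { [Y → y B .] }  — reduce
  I20: { [C → . (], [C → . C X (], [C → . y C B], [X → . C Y], [X → . y X C], [Y → X d . X] }  — shift
  I21: { [Y → X d X .] }  — reduce
  I22: { [B → . y ( (], [C → . (], [C → . C X (], [C → . y C B], [C → y . C B], [X → . C Y], [X → . y X C], [X → y . X C], [Y → y . B] }  — shift

No state contains more than one complete item.

Answer: No reduce-reduce conflicts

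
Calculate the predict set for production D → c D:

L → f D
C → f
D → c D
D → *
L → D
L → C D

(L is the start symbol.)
PREDICT(D → c D) = (FIRST(RHS) \ {ε}) ∪ (FOLLOW(D) if ε ∈ FIRST(RHS), i.e. RHS ⇒* ε)
FIRST(c D) = { 'c' }
ε ∉ FIRST(c D), so FOLLOW(D) is not added.
PREDICT(D → c D) = { 'c' }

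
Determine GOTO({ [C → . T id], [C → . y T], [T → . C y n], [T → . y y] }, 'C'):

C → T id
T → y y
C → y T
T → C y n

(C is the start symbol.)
GOTO(I, 'C') = CLOSURE({ [A → αX.β] : [A → α.Xβ] ∈ I, X = 'C' })

Items with dot before 'C', with the dot advanced:
  [T → . C y n] → [T → C . y n]
Closure adds nothing (no advanced item has the dot before a non-terminal).

GOTO = { [T → C . y n] }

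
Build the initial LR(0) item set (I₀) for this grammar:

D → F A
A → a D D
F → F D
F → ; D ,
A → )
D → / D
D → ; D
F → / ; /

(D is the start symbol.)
{ [D → . / D], [D → . ; D], [D → . F A], [D' → . D], [F → . / ; /], [F → . ; D ,], [F → . F D] }

First, augment the grammar with D' → D
I₀ = CLOSURE({ [D' → . D] }):
  [D' → . D] has the dot before D: add [D → . F A], [D → . / D], [D → . ; D]
  [D → . F A] has the dot before F: add [F → . F D], [F → . ; D ,], [F → . / ; /]
No further items can be added.

I₀ = { [D → . / D], [D → . ; D], [D → . F A], [D' → . D], [F → . / ; /], [F → . ; D ,], [F → . F D] }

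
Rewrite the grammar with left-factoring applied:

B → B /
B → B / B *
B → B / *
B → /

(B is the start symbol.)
B → B / B'
B' → ε
B' → B *
B' → *
B → /

Left-factoring transforms A → αβ₁ | αβ₂ into A → αA' and A' → β₁ | β₂
(α is the longest common prefix among the alternatives). Repeat until
no nonterminal has two alternatives with a common prefix.

Round 1: B has alternatives sharing prefix 'B /'. Introduce B': B → B / B'
  Add: B' → ε
  Add: B' → B *
  Add: B' → *

No remaining common prefixes — done.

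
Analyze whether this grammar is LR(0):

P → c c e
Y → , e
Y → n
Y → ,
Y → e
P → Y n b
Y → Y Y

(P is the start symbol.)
No. Shift-reduce conflict between [Y → , .] and [Y → , . e]

A grammar is LR(0) if no state in the canonical LR(0) collection has:
  - both a shift item (dot before a terminal) and a complete item (shift-reduce conflict), or
  - two or more complete items (reduce-reduce conflict; the accept item [P' → P .] counts as a complete item here).

Augment with P' → P and build the canonical LR(0) collection (I0 = CLOSURE({[P' → . P]}), then GOTO on every symbol after a dot until no new states appear). It has 13 states:
  I0: { [P → . Y n b], [P → . c c e], [P' → . P], [Y → . , e], [Y → . ,], [Y → . Y Y], [Y → . e], [Y → . n] }  — shift
  I1: { [Y → , . e], [Y → , .] }  — shift, reduce
  I2: { [P' → P .] }  — accept
  I3: { [P → Y . n b], [Y → . , e], [Y → . ,], [Y → . Y Y], [Y → . e], [Y → . n], [Y → Y . Y] }  — shift
  I4: { [P → c . c e] }  — shift
  I5: { [Y → e .] }  — reduce
  I6: { [Y → n .] }  — reduce
  I7: { [P → c c . e] }  — shift
  I8: { [P → c c e .] }  — reduce
  I9: { [Y → . , e], [Y → . ,], [Y → . Y Y], [Y → . e], [Y → . n], [Y → Y . Y], [Y → Y Y .] }  — shift, reduce
  I10: { [P → Y n . b], [Y → n .] }  — shift, reduce
  I11: { [P → Y n b .] }  — reduce
  I12: { [Y → , e .] }  — reduce

Conflict in state I1:
  Shift-reduce conflict between [Y → , .] and [Y → , . e]
So the grammar is NOT LR(0).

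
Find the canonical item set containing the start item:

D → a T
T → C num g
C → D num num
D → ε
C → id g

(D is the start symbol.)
First, augment the grammar with D' → D
I₀ = CLOSURE({ [D' → . D] }):
  [D' → . D] has the dot before D: add [D → . a T], [D → .]
No further items can be added.

I₀ = { [D → . a T], [D → .], [D' → . D] }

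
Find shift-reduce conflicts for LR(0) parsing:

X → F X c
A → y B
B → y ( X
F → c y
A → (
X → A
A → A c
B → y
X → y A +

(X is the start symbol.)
Yes — I2: [X → A .] vs [A → A . c]; I9: [B → y .] vs [B → . y]; I11: [B → y .] vs [B → y . ( X]

A shift-reduce conflict occurs when an LR(0) state has both:
  - a complete (reduce) item [A → α .] (dot at the end), and
  - a shift item [B → β . c γ] (dot before a terminal).

Augment with X' → X and build the canonical LR(0) collection (I0 = CLOSURE({[X' → . X]}), then GOTO on every symbol after a dot until no new states appear). It has 18 states:
  I0: { [A → . (], [A → . A c], [A → . y B], [F → . c y], [X → . A], [X → . F X c], [X → . y A +], [X' → . X] }  — shift
  I1: { [A → ( .] }  — reduce
  I2: { [A → A . c], [X → A .] }  — shift, reduce
  I3: { [A → . (], [A → . A c], [A → . y B], [F → . c y], [X → . A], [X → . F X c], [X → . y A +], [X → F . X c] }  — shift
  I4: { [X' → X .] }  — accept
  I5: { [F → c . y] }  — shift
  I6: { [A → . (], [A → . A c], [A → . y B], [A → y . B], [B → . y ( X], [B → . y], [X → y . A +] }  — shift
  I7: { [A → A . c], [X → y A . +] }  — shift
  I8: { [A → y B .] }  — reduce
  I9: { [A → y . B], [B → . y ( X], [B → . y], [B → y . ( X], [B → y .] }  — shift, reduce
  I10: { [A → . (], [A → . A c], [A → . y B], [B → y ( . X], [F → . c y], [X → . A], [X → . F X c], [X → . y A +] }  — shift
  I11: { [B → y . ( X], [B → y .] }  — shift, reduce
  I12: { [B → y ( X .] }  — reduce
  I13: { [X → y A + .] }  — reduce
  I14: { [A → A c .] }  — reduce
  I15: { [F → c y .] }  — reduce
  I16: { [X → F X . c] }  — shift
  I17: { [X → F X c .] }  — reduce

I2 contains reduce item [X → A .] and shift item [A → A . c] — shift-reduce conflict.
I9 contains reduce item [B → y .] and shift items [B → . y], [B → . y ( X], [B → y . ( X] — shift-reduce conflict.
I11 contains reduce item [B → y .] and shift item [B → y . ( X] — shift-reduce conflict.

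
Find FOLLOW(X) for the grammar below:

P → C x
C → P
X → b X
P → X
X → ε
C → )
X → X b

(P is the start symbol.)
{ $, 'b', 'x' }

To compute FOLLOW(X), find every occurrence of X on a right-hand side N → α X β: add FIRST(β) \ {ε}, and if β is empty or nullable also add FOLLOW(N). Iterate to a fixed point.

In X → b X: X is at the end; this adds FOLLOW(X) to itself — nothing new
In P → X: X is at the end, add FOLLOW(P)
In X → X b: X is followed by b, add FIRST(b) \ {ε} = { 'b' }

The FOLLOW sets referred to above (computed the same way, to a fixed point):
  FOLLOW(P) = { $, 'x' }

Taking the union: FOLLOW(X) = { $, 'b', 'x' }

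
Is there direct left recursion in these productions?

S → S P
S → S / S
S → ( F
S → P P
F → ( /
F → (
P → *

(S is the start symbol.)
S → S P: LEFT RECURSIVE (starts with S)
S → S / S: LEFT RECURSIVE (starts with S)
S → ( F: starts with '('
S → P P: starts with P
F → ( /: starts with '('
F → (: starts with '('
P → *: starts with '*'

The grammar has direct left recursion on: S.

Answer: Yes, S is left-recursive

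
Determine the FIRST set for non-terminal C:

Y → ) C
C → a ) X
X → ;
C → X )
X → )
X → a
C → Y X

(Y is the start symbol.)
FIRST sets of the other non-terminals involved (by the same procedure, iterated to a fixed point):
  FIRST(X) = { ')', ';', 'a' }
  FIRST(Y) = { ')' }

From C → a ) X:
  - a is a terminal: add 'a' and stop
From C → X ):
  - X is a non-terminal: add FIRST(X) \ {ε} = { ')', ';', 'a' }
    X is not nullable, so stop
From C → Y X:
  - Y is a non-terminal: add FIRST(Y) \ {ε} = { ')' }
    Y is not nullable, so stop

Collecting: FIRST(C) = { ')', ';', 'a' }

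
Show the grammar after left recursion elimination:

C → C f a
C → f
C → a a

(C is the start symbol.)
C → f C'
C → a a C'
C' → f a C'
C' → ε

C is directly left-recursive. The standard transformation for
  A → A α₁ | ... | A α_m | β₁ | ... | β_n
is
  A  → β₁ A' | ... | β_n A'
  A' → α₁ A' | ... | α_m A' | ε

C → f becomes C → f C'
C → a a becomes C → a a C'
C → C f a becomes C' → f a C'
Add C' → ε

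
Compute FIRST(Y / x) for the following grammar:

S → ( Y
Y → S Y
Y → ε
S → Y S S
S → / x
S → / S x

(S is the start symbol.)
FIRST sets of the non-terminals involved (from the grammar, by fixed-point iteration):
  FIRST(Y) = { '(', '/', ε }

To compute FIRST(Y / x), process the symbols left to right:
Symbol Y is a non-terminal. Add FIRST(Y) \ {ε} = { '(', '/' }
Y is nullable (ε ∈ FIRST(Y)), continue to the next symbol.
Symbol / is a terminal. Add '/' and stop.
FIRST(Y / x) = { '(', '/' }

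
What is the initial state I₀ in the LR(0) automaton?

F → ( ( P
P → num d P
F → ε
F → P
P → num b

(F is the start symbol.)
{ [F → . ( ( P], [F → . P], [F → .], [F' → . F], [P → . num b], [P → . num d P] }

First, augment the grammar with F' → F
I₀ = CLOSURE({ [F' → . F] }):
  [F' → . F] has the dot before F: add [F → . ( ( P], [F → .], [F → . P]
  [F → . P] has the dot before P: add [P → . num d P], [P → . num b]
No further items can be added.

I₀ = { [F → . ( ( P], [F → . P], [F → .], [F' → . F], [P → . num b], [P → . num d P] }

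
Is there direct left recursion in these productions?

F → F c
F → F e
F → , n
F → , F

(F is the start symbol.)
Yes, F is left-recursive

Direct left recursion occurs when N → N α for some non-terminal N (the right-hand side begins with the left-hand side itself).

F → F c: LEFT RECURSIVE (starts with F)
F → F e: LEFT RECURSIVE (starts with F)
F → , n: starts with ','
F → , F: starts with ','

The grammar has direct left recursion on: F.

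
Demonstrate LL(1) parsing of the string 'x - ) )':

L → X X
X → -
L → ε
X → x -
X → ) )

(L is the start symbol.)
LL(1) parsing maintains a stack (initially the start symbol over $) and the input. At each step: if the stack top is a terminal, match it against the current input token; if it is a non-terminal N, replace it with the RHS of M[N, lookahead] (the unique production whose predict set contains the lookahead).

Stack is shown with the top on the left.

Stack    Input      Action
--------------------------
L $      x - ) ) $  output L → X X
X X $    x - ) ) $  output X → x -
x - X $  x - ) ) $  match 'x'
- X $    - ) ) $    match '-'
X $      ) ) $      output X → ) )
) ) $    ) ) $      match ')'
) $      ) $        match ')'
$        $          accept

The string is accepted.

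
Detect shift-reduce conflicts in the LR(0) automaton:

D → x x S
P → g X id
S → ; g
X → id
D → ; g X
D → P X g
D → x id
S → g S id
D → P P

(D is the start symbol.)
Augment with D' → D and build the canonical LR(0) collection (I0 = CLOSURE({[D' → . D]}), then GOTO on every symbol after a dot until no new states appear). It has 22 states:
  I0: { [D → . ; g X], [D → . P P], [D → . P X g], [D → . x id], [D → . x x S], [D' → . D], [P → . g X id] }  — shift
  I1: { [D → ; . g X] }  — shift
  I2: { [D' → D .] }  — accept
  I3: { [D → P . P], [D → P . X g], [P → . g X id], [X → . id] }  — shift
  I4: { [P → g . X id], [X → . id] }  — shift
  I5: { [D → x . id], [D → x . x S] }  — shift
  I6: { [D → x id .] }  — reduce
  I7: { [D → x x . S], [S → . ; g], [S → . g S id] }  — shift
  I8: { [S → ; . g] }  — shift
  I9: { [D → x x S .] }  — reduce
  I10: { [S → . ; g], [S → . g S id], [S → g . S id] }  — shift
  I11: { [S → g S . id] }  — shift
  I12: { [S → g S id .] }  — reduce
  I13: { [S → ; g .] }  — reduce
  I14: { [P → g X . id] }  — shift
  I15: { [X → id .] }  — reduce
  I16: { [P → g X id .] }  — reduce
  I17: { [D → P P .] }  — reduce
  I18: { [D → P X . g] }  — shift
  I19: { [D → P X g .] }  — reduce
  I20: { [D → ; g . X], [X → . id] }  — shift
  I21: { [D → ; g X .] }  — reduce

No state contains both a complete item and a shift item.

Answer: No shift-reduce conflicts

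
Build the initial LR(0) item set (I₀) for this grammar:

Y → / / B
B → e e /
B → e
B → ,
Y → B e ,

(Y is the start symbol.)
{ [B → . ,], [B → . e e /], [B → . e], [Y → . / / B], [Y → . B e ,], [Y' → . Y] }

First, augment the grammar with Y' → Y
I₀ = CLOSURE({ [Y' → . Y] }):
  [Y' → . Y] has the dot before Y: add [Y → . / / B], [Y → . B e ,]
  [Y → . B e ,] has the dot before B: add [B → . e e /], [B → . e], [B → . ,]
No further items can be added.

I₀ = { [B → . ,], [B → . e e /], [B → . e], [Y → . / / B], [Y → . B e ,], [Y' → . Y] }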